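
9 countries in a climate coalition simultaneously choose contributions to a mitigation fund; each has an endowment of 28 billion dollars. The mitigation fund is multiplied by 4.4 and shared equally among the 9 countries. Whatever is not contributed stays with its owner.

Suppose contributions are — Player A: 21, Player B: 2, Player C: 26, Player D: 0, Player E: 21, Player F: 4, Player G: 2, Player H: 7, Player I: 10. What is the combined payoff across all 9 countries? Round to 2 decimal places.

568.20 billion dollars

Total contributed: 21 + 2 + 26 + 0 + 21 + 4 + 2 + 7 + 10 = 93; total kept: 9 × 28 − 93 = 159.
The mitigation fund pays out 4.4 × 93 = 409.20 in aggregate.
Group total = 159 + 409.20 = 568.20.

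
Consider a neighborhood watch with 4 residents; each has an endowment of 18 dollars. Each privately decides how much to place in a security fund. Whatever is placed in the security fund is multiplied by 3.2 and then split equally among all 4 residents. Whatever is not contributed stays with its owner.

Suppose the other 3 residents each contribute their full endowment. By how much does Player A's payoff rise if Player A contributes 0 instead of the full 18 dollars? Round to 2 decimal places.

3.60 dollars

Switching from a contribution of 18 to 0 lets Player A keep an extra 18 dollars, but lowers the security fund by 18, which costs Player A their own share of that drop: 3.2/4 × 18 = 14.40.
Net gain = 18 − 14.40 = 3.60. The private return per contributed unit (0.8000) is below 1, so free-riding is indeed the best response regardless of what the others do.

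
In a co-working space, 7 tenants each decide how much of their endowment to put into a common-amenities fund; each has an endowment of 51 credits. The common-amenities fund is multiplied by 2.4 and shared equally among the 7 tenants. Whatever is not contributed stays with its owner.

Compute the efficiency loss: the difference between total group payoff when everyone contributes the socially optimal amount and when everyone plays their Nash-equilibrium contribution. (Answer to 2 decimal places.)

Each contributed unit returns 2.4/7 = 0.3429 to its contributor — below 1 — so contributing 0 is dominant for every player. At the Nash equilibrium everyone keeps their 51, and the group total is 7 × 51 = 357.
Each contributed unit returns 2.400 to the group as a whole (0.3429 to each of 7 players), which exceeds 1, so the social optimum is full contribution: group total = 2.400 × 357 = 856.80.
Efficiency loss = 856.80 − 357 = 499.80.

499.80 credits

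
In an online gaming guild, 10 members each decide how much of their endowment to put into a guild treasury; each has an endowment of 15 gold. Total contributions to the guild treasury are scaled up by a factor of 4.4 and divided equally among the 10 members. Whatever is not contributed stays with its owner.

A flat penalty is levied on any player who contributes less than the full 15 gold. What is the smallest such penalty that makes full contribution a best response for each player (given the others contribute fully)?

Given the others contribute fully, the best deviation is to contribute 0 (any partial contribution still incurs the fine and gives up units whose private return 0.4400 is below 1).
Deviating from 15 to 0 saves 15 gold but forfeits the deviator's share of the drop in the guild treasury: 4.4/10 × 15 = 6.60.
So the deviation gain is 15 − 6.60 = 8.40, and the fine must be at least 8.40 gold to wipe it out.

8.40 gold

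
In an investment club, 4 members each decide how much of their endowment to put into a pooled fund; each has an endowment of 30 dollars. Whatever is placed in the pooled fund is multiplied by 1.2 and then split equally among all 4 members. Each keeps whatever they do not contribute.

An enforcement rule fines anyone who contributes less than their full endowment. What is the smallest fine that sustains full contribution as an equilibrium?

21.00 dollars

Given the others contribute fully, the best deviation is to contribute 0 (any partial contribution still incurs the fine and gives up units whose private return 0.3000 is below 1).
Deviating from 30 to 0 saves 30 dollars but forfeits the deviator's share of the drop in the pooled fund: 1.2/4 × 30 = 9.00.
So the deviation gain is 30 − 9.00 = 21.00, and the fine must be at least 21.00 dollars to wipe it out.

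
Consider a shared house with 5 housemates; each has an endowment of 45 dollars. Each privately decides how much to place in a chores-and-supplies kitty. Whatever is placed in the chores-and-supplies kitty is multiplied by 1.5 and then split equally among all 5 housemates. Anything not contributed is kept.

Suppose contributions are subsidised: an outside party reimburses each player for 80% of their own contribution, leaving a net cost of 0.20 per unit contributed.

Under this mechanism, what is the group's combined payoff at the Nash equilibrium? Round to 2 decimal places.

With the mechanism, a contributed unit returns (1.5/5) / 0.20 = 1.5000 per unit of net cost to the contributor — now above 1 — so contributing fully is weakly dominant for every player.
At the Nash equilibrium everyone contributes 45. Group total payoff = 5 × (45 × 0.80 + 1.5 × 45) = 517.50.

517.50 dollars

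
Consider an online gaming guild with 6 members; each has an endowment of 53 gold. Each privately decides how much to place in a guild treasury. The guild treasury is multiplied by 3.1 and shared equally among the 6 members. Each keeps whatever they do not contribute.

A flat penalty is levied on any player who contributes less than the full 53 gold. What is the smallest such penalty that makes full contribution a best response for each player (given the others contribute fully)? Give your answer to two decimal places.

25.62 gold

Given the others contribute fully, the best deviation is to contribute 0 (any partial contribution still incurs the fine and gives up units whose private return 0.5167 is below 1).
Deviating from 53 to 0 saves 53 gold but forfeits the deviator's share of the drop in the guild treasury: 3.1/6 × 53 = 27.38.
So the deviation gain is 53 − 27.38 = 25.62, and the fine must be at least 25.62 gold to wipe it out.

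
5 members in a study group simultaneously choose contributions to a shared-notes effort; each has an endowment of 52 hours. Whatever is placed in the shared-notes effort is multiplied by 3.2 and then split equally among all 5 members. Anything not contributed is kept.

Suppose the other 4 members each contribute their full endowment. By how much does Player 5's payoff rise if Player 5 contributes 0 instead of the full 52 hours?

Switching from a contribution of 52 to 0 lets Player 5 keep an extra 52 hours, but lowers the shared-notes effort by 52, which costs Player 5 their own share of that drop: 3.2/5 × 52 = 33.28.
Net gain = 52 − 33.28 = 18.72. The private return per contributed unit (0.6400) is below 1, so free-riding is indeed the best response regardless of what the others do.

18.72 hours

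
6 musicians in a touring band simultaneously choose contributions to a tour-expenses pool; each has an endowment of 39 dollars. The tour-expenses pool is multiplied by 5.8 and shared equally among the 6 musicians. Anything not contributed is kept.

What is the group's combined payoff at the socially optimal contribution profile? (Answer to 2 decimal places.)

Each contributed unit returns 5.800 to the group as a whole (0.9667 to each of 6 players), which exceeds 1, so the social optimum is full contribution: group total = 5.800 × 234 = 1357.20.

1357.20 dollars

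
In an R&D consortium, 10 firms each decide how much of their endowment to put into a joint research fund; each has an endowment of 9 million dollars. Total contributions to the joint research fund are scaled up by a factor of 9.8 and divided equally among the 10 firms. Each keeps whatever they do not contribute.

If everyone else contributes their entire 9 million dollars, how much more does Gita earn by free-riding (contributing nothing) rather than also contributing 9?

Switching from a contribution of 9 to 0 lets Gita keep an extra 9 million dollars, but lowers the joint research fund by 9, which costs Gita their own share of that drop: 9.8/10 × 9 = 8.82.
Net gain = 9 − 8.82 = 0.18. The private return per contributed unit (0.9800) is below 1, so free-riding is indeed the best response regardless of what the others do.

0.18 million dollars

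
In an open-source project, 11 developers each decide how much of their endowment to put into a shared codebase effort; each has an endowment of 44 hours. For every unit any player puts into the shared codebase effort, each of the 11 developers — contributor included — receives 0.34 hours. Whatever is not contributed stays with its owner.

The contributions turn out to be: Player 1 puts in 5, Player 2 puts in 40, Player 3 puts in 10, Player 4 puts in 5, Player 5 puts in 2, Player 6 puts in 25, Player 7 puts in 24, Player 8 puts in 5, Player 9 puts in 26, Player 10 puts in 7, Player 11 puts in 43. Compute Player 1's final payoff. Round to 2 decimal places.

Total contributed: 5 + 40 + 10 + 5 + 2 + 25 + 24 + 5 + 26 + 7 + 43 = 192.
Each receives 0.34 × 192 = 65.28 from the shared codebase effort.
Player 1 keeps 44 − 5 = 39, so Player 1's payoff is 39 + 65.28 = 104.28.

104.28 hours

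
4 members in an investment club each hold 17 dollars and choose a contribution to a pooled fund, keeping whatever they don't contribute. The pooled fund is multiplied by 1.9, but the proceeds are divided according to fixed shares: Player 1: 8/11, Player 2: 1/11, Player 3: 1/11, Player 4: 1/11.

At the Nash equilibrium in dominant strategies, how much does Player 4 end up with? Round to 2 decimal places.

19.94 dollars

Player j's private return per contributed unit is 1.9 × (j's share). Contributing is weakly dominant for j when that share is at least 1/1.9 = 0.5263, and contributing 0 is dominant otherwise.
Player 1 alone (share 8/11) is above the threshold, contributing 17; the remaining 3 contribute 0. Total contributed: 17.
Player 4 keeps 17 and receives 1.9 × 17 × 1/11 = 2.94 from the pooled fund, for a payoff of 19.94.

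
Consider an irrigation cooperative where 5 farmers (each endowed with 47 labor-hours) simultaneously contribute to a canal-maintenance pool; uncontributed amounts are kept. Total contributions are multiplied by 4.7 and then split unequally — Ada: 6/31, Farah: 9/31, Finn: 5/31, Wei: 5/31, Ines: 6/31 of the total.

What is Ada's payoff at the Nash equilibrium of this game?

For player j, contributing a unit is worthwhile iff 4.7 × (j's share) ≥ 1, i.e. iff j's share is at least 0.2128.
The only share above 0.2128 is Farah's 9/31, contributing 47; the remaining 4 contribute 0. Total contributed: 47.
Ada keeps 47 and receives 4.7 × 47 × 6/31 = 42.75 from the canal-maintenance pool, for a payoff of 89.75.

89.75 labor-hours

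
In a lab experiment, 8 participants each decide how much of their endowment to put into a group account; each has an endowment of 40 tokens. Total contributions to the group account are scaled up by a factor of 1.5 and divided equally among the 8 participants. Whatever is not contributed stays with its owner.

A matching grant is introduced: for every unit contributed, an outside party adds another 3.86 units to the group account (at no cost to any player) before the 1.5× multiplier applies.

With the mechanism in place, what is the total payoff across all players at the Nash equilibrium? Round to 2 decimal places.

With the mechanism, a contributed unit returns 1.5 × 4.86 / 8 = 0.9113 per unit of net cost — still below 1 — so contributing 0 remains dominant for every player.
Everyone keeps their endowment and the group total is 8 × 40 = 320.

320.00 tokens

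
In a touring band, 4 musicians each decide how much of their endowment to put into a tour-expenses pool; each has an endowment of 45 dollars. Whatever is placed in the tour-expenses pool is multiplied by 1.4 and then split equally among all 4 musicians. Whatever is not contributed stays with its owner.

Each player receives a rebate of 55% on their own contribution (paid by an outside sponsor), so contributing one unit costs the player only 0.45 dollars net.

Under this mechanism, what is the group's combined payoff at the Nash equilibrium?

180.00 dollars

With the mechanism, a contributed unit returns (1.4/4) / 0.45 = 0.7778 per unit of net cost — still below 1 — so contributing 0 remains dominant for every player.
At the Nash equilibrium no one contributes; group total payoff = 4 × 45 = 180.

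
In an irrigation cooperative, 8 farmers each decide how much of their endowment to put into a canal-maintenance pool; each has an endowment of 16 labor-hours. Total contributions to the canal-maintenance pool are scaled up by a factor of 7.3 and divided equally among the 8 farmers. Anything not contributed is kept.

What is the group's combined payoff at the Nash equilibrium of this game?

128.00 labor-hours

Each contributed unit returns 7.3/8 = 0.9125 to its contributor — below 1 — so contributing 0 is dominant for every player. At the Nash equilibrium everyone keeps their 16, and the group total is 8 × 16 = 128.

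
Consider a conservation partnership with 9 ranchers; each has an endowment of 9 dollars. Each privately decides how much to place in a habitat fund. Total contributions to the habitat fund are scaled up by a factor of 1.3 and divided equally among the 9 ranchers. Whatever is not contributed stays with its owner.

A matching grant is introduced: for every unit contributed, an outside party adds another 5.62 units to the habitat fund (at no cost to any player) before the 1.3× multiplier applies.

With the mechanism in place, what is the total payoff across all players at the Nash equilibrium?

81.00 dollars

The effective private return is 1.3 × 6.62 / 9 = 0.9562, which is still under 1, so the mechanism doesn't change anyone's dominant strategy: zero contribution.
Everyone keeps their endowment and the group total is 9 × 9 = 81.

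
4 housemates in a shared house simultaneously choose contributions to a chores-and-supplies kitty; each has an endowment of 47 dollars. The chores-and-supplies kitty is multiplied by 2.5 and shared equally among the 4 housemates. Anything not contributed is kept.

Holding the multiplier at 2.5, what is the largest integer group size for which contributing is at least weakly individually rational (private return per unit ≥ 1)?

Private return per unit is 2.5/(group size), which is ≥ 1 whenever the group size is ≤ 2.5.
The largest such integer is 2.

2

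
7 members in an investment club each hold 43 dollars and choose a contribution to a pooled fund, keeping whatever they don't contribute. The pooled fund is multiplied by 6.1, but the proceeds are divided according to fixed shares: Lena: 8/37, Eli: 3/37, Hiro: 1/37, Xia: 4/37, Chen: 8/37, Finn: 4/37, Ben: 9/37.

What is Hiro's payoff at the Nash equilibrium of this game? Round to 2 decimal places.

Each unit j contributes comes back to j as 6.1 × (j's share), so j prefers to contribute only if that share exceeds 1/6.1 = 0.1639; otherwise keeping the unit dominates.
Lena, Chen and Ben clear that bar, contributing 43 each; the remaining 4 contribute 0. Total contributed: 129.
Hiro keeps 43 and receives 6.1 × 129 × 1/37 = 21.27 from the pooled fund, for a payoff of 64.27.

64.27 dollars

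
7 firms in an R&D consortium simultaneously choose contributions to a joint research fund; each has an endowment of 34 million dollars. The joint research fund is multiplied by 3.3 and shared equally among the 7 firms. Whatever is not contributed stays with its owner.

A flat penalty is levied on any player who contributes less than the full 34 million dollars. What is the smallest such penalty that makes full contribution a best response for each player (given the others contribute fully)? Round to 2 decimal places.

17.97 million dollars

Given the others contribute fully, the best deviation is to contribute 0 (any partial contribution still incurs the fine and gives up units whose private return 0.4714 is below 1).
Deviating from 34 to 0 saves 34 million dollars but forfeits the deviator's share of the drop in the joint research fund: 3.3/7 × 34 = 16.03.
So the deviation gain is 34 − 16.03 = 17.97, and the fine must be at least 17.97 million dollars to wipe it out.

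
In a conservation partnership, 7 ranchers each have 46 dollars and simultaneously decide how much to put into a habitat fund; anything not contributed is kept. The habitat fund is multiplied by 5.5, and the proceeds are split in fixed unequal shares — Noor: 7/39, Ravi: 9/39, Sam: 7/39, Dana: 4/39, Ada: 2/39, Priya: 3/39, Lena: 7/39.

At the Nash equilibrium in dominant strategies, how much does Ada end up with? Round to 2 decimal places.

Each unit j contributes comes back to j as 5.5 × (j's share), so j prefers to contribute only if that share exceeds 1/5.5 = 0.1818; otherwise keeping the unit dominates.
Only Ravi (9/39) clears that bar, contributing 46; the remaining 6 contribute 0. Total contributed: 46.
Ada keeps 46 and receives 5.5 × 46 × 2/39 = 12.97 from the habitat fund, for a payoff of 58.97.

58.97 dollars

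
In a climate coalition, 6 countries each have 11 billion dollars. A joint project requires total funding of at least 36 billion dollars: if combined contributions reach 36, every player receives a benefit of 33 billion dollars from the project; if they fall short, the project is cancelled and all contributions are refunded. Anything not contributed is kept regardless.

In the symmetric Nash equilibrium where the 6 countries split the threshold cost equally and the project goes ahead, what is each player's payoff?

38 billion dollars

Equal share of the threshold: 36/6 = 6.
At this profile no one gains by cutting their contribution: any cut drops the total below 36, the project is cancelled, contributions are refunded, and the deviator ends with 11, which is less than 11 − 6 + 33 = 38. Contributing more than 6 just wastes the excess. So contributing exactly 6 is a best response.
Each player's payoff: 11 − 6 + 33 = 38.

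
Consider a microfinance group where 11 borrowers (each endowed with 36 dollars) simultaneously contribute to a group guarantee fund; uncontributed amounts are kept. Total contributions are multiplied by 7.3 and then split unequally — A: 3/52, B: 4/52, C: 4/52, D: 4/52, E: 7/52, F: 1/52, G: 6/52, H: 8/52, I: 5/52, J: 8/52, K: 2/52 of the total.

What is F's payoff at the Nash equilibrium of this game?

For player j, contributing a unit is worthwhile iff 7.3 × (j's share) ≥ 1, i.e. iff j's share is at least 0.1370.
H and J clear that bar, contributing 36 each; the remaining 9 contribute 0. Total contributed: 72.
F keeps 36 and receives 7.3 × 72 × 1/52 = 10.11 from the group guarantee fund, for a payoff of 46.11.

46.11 dollars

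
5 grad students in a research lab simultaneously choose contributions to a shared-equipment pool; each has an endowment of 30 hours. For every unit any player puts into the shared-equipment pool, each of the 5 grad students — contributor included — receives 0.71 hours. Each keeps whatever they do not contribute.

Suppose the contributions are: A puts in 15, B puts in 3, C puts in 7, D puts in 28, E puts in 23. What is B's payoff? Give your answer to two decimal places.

Total contributed: 15 + 3 + 7 + 28 + 23 = 76.
Each receives 0.71 × 76 = 53.96 from the shared-equipment pool.
B keeps 30 − 3 = 27, so B's payoff is 27 + 53.96 = 80.96.

80.96 hours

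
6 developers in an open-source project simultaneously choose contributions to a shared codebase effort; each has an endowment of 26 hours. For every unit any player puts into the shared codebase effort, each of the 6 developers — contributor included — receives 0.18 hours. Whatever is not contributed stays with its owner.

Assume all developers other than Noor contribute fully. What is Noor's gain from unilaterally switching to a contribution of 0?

21.32 hours

Switching from a contribution of 26 to 0 lets Noor keep an extra 26 hours, but lowers the shared codebase effort by 26, which costs Noor their own share of that drop: 0.18 × 26 = 4.68.
Net gain = 26 − 4.68 = 21.32. The private return per contributed unit (0.18) is below 1, so free-riding is indeed the best response regardless of what the others do.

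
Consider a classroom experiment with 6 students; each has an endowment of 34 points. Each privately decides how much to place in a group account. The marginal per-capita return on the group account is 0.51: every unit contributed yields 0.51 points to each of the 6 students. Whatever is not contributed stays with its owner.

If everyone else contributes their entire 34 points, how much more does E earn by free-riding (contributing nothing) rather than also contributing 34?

16.66 points

Switching from a contribution of 34 to 0 lets E keep an extra 34 points, but lowers the group account by 34, which costs E their own share of that drop: 0.51 × 34 = 17.34.
Net gain = 34 − 17.34 = 16.66. The private return per contributed unit (0.51) is below 1, so free-riding is indeed the best response regardless of what the others do.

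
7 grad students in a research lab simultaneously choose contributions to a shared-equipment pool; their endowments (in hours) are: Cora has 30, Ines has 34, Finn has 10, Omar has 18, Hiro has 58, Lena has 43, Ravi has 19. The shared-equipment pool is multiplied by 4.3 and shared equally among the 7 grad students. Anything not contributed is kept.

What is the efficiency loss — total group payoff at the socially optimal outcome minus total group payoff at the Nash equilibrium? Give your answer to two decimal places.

699.60 hours

The private return per contributed unit is 4.3/7 = 0.6143 < 1 for every player regardless of endowment, so the Nash equilibrium is zero contribution and the group total is Σ E_j = 30 + 34 + 10 + 18 + 58 + 43 + 19 = 212.
Each contributed unit returns 4.300 to the group, so the social optimum is full contribution by everyone: group total = 4.300 × 212 = 911.60.
Efficiency loss = (4.300 − 1) × 212 = 699.60.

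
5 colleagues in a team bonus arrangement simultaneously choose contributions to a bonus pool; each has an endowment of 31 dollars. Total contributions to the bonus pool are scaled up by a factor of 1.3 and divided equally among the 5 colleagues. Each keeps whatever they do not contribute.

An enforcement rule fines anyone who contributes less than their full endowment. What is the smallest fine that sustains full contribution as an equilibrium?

22.94 dollars

Given the others contribute fully, the best deviation is to contribute 0 (any partial contribution still incurs the fine and gives up units whose private return 0.2600 is below 1).
Deviating from 31 to 0 saves 31 dollars but forfeits the deviator's share of the drop in the bonus pool: 1.3/5 × 31 = 8.06.
So the deviation gain is 31 − 8.06 = 22.94, and the fine must be at least 22.94 dollars to wipe it out.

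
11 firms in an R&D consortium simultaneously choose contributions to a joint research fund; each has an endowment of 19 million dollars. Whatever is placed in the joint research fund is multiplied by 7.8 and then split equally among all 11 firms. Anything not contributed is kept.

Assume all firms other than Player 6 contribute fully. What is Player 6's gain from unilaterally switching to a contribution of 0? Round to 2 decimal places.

5.53 million dollars

Switching from a contribution of 19 to 0 lets Player 6 keep an extra 19 million dollars, but lowers the joint research fund by 19, which costs Player 6 their own share of that drop: 7.8/11 × 19 = 13.47.
Net gain = 19 − 13.47 = 5.53. The private return per contributed unit (0.7091) is below 1, so free-riding is indeed the best response regardless of what the others do.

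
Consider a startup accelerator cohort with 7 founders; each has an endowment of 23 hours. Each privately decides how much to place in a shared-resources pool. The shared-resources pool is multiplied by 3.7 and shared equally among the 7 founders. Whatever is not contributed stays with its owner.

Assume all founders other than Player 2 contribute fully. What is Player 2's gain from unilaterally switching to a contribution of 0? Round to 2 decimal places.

Switching from a contribution of 23 to 0 lets Player 2 keep an extra 23 hours, but lowers the shared-resources pool by 23, which costs Player 2 their own share of that drop: 3.7/7 × 23 = 12.16.
Net gain = 23 − 12.16 = 10.84. The private return per contributed unit (0.5286) is below 1, so free-riding is indeed the best response regardless of what the others do.

10.84 hours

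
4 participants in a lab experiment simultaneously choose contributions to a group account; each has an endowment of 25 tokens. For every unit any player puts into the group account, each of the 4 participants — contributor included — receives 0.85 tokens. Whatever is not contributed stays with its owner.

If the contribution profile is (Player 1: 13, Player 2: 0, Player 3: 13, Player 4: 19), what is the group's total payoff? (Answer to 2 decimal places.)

208.00 tokens

Total contributed: 13 + 0 + 13 + 19 = 45; total kept: 4 × 25 − 45 = 55.
The group account pays out 0.85 × 4 × 45 = 153.00 in aggregate.
Group total = 55 + 153.00 = 208.00.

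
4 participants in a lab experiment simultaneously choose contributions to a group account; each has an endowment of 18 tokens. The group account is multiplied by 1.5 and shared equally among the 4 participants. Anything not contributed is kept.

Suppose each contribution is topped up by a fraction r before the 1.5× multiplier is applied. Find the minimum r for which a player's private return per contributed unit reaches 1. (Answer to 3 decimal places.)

With matching at rate r, one contributed unit becomes (1 + r) in the group account and returns 1.5 × (1 + r) / 4 to the contributor.
Setting this equal to 1: 1 + r = 4/1.5 = 2.6667.
So the minimum matching rate is r = 2.6667 − 1 = 1.667.

1.667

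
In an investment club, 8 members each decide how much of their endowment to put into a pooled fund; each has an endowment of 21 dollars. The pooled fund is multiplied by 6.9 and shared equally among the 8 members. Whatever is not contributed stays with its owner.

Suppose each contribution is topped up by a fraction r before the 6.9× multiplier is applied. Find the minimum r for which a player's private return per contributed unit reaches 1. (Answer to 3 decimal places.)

0.159

With matching at rate r, one contributed unit becomes (1 + r) in the pooled fund and returns 6.9 × (1 + r) / 8 to the contributor.
Setting this equal to 1: 1 + r = 8/6.9 = 1.1594.
So the minimum matching rate is r = 1.1594 − 1 = 0.159.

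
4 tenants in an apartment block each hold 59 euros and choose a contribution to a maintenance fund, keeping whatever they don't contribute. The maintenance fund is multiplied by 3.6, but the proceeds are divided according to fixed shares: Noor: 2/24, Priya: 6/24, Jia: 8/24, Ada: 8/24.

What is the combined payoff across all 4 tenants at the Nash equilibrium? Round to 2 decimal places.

542.80 euros

A player with share s gets back 3.6·s per unit contributed, so full contribution is dominant for anyone with s > 1/3.6 = 0.2778 and zero contribution is dominant for anyone below.
Jia and Ada are above the threshold, contributing 59 each; the remaining 2 contribute 0. Total contributed: 118.
The maintenance fund pays out 3.6 × 118 = 424.80 in total (split across the unequal shares, but the aggregate is all that matters for the group sum).
The 2 free-riders keep 59 each, adding 118. Group total = 118 + 424.80 = 542.80.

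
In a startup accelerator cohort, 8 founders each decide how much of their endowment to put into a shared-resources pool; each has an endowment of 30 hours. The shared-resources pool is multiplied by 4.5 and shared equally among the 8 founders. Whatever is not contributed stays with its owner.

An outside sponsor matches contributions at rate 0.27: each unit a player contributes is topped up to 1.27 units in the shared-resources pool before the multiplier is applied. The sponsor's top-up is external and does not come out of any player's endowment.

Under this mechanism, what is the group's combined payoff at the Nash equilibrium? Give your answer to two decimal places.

With the mechanism, a contributed unit returns 4.5 × 1.27 / 8 = 0.7144 per unit of net cost — still below 1 — so contributing 0 remains dominant for every player.
At the Nash equilibrium no one contributes; group total payoff = 8 × 30 = 240.

240.00 hours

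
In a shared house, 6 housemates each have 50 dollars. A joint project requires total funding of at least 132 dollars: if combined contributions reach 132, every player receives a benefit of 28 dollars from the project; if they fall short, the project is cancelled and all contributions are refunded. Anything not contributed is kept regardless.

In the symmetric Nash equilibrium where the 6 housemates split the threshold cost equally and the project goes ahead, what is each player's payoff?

Equal share of the threshold: 132/6 = 22.
At this profile no one gains by cutting their contribution: any cut drops the total below 132, the project is cancelled, contributions are refunded, and the deviator ends with 50, which is less than 50 − 22 + 28 = 56. Contributing more than 22 just wastes the excess. So contributing exactly 22 is a best response.
Each player's payoff: 50 − 22 + 28 = 56.

56 dollars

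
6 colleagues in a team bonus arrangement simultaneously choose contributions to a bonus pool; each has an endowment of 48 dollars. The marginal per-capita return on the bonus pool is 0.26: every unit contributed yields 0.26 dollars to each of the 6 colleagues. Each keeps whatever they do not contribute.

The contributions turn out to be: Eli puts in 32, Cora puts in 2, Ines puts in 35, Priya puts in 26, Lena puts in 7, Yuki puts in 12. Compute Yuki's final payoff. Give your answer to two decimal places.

Total contributed: 32 + 2 + 35 + 26 + 7 + 12 = 114.
Each receives 0.26 × 114 = 29.64 from the bonus pool.
Yuki keeps 48 − 12 = 36, so Yuki's payoff is 36 + 29.64 = 65.64.

65.64 dollars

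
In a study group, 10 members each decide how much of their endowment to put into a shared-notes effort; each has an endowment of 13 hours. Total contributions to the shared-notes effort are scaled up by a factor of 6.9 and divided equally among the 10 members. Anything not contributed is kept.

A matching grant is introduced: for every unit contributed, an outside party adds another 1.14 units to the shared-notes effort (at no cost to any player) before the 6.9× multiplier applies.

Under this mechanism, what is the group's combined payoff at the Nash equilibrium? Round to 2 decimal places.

1919.58 hours

The effective private return per unit is now 6.9 × 2.14 / 10 = 1.4766 > 1, so every player's dominant strategy flips to full contribution.
At the Nash equilibrium everyone contributes 13. Group total payoff = 6.9 × 2.14 × 130 = 1919.58.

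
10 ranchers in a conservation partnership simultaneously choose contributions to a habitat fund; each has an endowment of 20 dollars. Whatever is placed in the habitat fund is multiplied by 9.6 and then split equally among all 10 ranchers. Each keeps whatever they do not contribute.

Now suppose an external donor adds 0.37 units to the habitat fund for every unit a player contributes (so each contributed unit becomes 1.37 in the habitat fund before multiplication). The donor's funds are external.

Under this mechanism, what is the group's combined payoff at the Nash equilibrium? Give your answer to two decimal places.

With the mechanism, a contributed unit returns 9.6 × 1.37 / 10 = 1.3152 per unit of net cost to the contributor — now above 1 — so contributing fully is weakly dominant for every player.
At the Nash equilibrium everyone contributes 20. Group total payoff = 9.6 × 1.37 × 200 = 2630.40.

2630.40 dollars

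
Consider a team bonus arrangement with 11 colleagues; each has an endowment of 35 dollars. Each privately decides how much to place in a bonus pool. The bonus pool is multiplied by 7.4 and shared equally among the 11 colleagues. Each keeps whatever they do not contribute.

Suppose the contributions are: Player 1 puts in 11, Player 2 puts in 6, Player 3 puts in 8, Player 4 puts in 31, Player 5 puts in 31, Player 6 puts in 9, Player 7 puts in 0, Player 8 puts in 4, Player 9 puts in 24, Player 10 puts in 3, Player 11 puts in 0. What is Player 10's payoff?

Total contributed: 11 + 6 + 8 + 31 + 31 + 9 + 0 + 4 + 24 + 3 + 0 = 127.
Each receives 7.4 × 127 / 11 = 85.44 from the bonus pool.
Player 10 keeps 35 − 3 = 32, so Player 10's payoff is 32 + 85.44 = 117.44.

117.44 dollars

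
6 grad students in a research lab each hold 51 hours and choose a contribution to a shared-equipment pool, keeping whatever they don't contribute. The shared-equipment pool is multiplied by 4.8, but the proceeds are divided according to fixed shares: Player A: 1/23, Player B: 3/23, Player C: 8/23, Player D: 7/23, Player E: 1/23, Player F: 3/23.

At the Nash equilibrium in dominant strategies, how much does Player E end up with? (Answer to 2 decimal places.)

72.29 hours

Player j's private return per contributed unit is 4.8 × (j's share). Contributing is weakly dominant for j when that share is at least 1/4.8 = 0.2083, and contributing 0 is dominant otherwise.
The shares above 0.2083 belong to Player C and Player D, contributing 51 each; the remaining 4 contribute 0. Total contributed: 102.
Player E keeps 51 and receives 4.8 × 102 × 1/23 = 21.29 from the shared-equipment pool, for a payoff of 72.29.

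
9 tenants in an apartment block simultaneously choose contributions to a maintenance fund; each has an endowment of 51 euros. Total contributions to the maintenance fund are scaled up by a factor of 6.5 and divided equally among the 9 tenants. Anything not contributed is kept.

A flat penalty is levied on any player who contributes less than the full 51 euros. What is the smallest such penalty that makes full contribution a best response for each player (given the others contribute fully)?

14.17 euros

Given the others contribute fully, the best deviation is to contribute 0 (any partial contribution still incurs the fine and gives up units whose private return 0.7222 is below 1).
Deviating from 51 to 0 saves 51 euros but forfeits the deviator's share of the drop in the maintenance fund: 6.5/9 × 51 = 36.83.
So the deviation gain is 51 − 36.83 = 14.17, and the fine must be at least 14.17 euros to wipe it out.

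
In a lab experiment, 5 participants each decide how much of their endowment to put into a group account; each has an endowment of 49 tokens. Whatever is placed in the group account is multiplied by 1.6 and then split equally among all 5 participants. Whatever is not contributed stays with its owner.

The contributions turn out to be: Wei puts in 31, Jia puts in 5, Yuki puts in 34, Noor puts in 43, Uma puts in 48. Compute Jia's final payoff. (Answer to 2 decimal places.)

95.52 tokens

Total contributed: 31 + 5 + 34 + 43 + 48 = 161.
Each receives 1.6 × 161 / 5 = 51.52 from the group account.
Jia keeps 49 − 5 = 44, so Jia's payoff is 44 + 51.52 = 95.52.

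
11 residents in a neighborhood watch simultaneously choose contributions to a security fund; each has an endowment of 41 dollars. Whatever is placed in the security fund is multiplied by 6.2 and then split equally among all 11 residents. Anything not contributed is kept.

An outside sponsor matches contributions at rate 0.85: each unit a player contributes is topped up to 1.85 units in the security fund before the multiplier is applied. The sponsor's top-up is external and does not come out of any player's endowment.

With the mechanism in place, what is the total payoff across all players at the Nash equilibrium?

5172.97 dollars

The effective private return per unit is now 6.2 × 1.85 / 11 = 1.0427 > 1, so every player's dominant strategy flips to full contribution.
At the Nash equilibrium everyone contributes 41. Group total payoff = 6.2 × 1.85 × 451 = 5172.97.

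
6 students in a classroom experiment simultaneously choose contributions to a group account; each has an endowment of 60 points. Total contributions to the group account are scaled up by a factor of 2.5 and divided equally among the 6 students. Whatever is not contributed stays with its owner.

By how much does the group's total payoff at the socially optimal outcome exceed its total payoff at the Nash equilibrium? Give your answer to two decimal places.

540.00 points

Each contributed unit returns 2.5/6 = 0.4167 to its contributor — below 1 — so contributing 0 is dominant for every player. At the Nash equilibrium everyone keeps their 60, and the group total is 6 × 60 = 360.
Each contributed unit returns 2.500 to the group as a whole (0.4167 to each of 6 players), which exceeds 1, so the social optimum is full contribution: group total = 2.500 × 360 = 900.00.
Efficiency loss = 900.00 − 360 = 540.00.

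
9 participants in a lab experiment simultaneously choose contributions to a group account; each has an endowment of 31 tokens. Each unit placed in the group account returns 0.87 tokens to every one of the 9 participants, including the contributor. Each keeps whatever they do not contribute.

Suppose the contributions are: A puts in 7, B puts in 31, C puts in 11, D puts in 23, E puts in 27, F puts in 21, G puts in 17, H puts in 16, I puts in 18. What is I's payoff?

161.77 tokens

Total contributed: 7 + 31 + 11 + 23 + 27 + 21 + 17 + 16 + 18 = 171.
Each receives 0.87 × 171 = 148.77 from the group account.
I keeps 31 − 18 = 13, so I's payoff is 13 + 148.77 = 161.77.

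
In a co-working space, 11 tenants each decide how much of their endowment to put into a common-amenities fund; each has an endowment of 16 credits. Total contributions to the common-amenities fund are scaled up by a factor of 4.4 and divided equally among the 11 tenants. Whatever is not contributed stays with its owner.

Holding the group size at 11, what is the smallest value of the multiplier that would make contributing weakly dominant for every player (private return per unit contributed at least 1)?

11

A contributed unit returns (multiplier)/11 to its contributor.
This reaches 1 exactly when the multiplier is 11.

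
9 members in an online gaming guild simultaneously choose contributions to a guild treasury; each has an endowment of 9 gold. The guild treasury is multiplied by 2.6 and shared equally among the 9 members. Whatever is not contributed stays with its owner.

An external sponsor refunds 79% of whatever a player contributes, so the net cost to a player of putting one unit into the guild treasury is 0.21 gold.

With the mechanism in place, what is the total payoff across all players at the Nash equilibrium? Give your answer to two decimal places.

274.59 gold

With the mechanism, a contributed unit returns (2.6/9) / 0.21 = 1.3757 per unit of net cost to the contributor — now above 1 — so contributing fully is weakly dominant for every player.
So the Nash equilibrium is full contribution by all 9; the group earns 9 × (9 × 0.79 + 2.6 × 9) = 274.59.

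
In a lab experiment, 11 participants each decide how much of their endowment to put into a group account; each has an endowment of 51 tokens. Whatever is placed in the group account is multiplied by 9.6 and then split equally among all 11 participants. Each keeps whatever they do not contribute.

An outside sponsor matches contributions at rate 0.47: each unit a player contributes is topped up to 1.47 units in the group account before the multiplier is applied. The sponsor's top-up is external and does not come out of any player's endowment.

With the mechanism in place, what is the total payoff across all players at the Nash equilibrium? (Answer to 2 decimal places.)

With the mechanism, a contributed unit returns 9.6 × 1.47 / 11 = 1.2829 per unit of net cost to the contributor — now above 1 — so contributing fully is weakly dominant for every player.
At the Nash equilibrium everyone contributes 51. Group total payoff = 9.6 × 1.47 × 561 = 7916.83.

7916.83 tokens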